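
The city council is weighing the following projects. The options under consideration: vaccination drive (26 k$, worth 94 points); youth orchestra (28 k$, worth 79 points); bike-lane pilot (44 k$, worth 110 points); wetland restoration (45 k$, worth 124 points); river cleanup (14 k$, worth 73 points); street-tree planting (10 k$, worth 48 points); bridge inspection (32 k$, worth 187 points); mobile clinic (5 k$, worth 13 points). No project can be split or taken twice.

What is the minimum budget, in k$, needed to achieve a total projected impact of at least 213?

Look for the lowest-budget combination reaching 213.
street-tree planting + bridge inspection reaches 235 using 42 k$.
No combination under 42 k$ hits 213.

42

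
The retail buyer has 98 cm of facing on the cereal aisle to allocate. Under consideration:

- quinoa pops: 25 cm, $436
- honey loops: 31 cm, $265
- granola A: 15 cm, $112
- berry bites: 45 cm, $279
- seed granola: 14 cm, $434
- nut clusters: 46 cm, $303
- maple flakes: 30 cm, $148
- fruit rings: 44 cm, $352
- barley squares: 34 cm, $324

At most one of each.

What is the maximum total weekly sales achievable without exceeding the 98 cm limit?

Density check — seed granola 31.00, quinoa pops 17.44, barley squares 9.53, honey loops 8.55 are the best per cm.
A density-first pass picks quinoa pops + granola A + seed granola + barley squares — 1306 at 88 cm.
The 34 cm tied up in barley squares is better spent on fruit rings — total rises to 1334 (98 cm).
The closest alternative, quinoa pops + granola A + seed granola + barley squares, reaches only 1306.

1334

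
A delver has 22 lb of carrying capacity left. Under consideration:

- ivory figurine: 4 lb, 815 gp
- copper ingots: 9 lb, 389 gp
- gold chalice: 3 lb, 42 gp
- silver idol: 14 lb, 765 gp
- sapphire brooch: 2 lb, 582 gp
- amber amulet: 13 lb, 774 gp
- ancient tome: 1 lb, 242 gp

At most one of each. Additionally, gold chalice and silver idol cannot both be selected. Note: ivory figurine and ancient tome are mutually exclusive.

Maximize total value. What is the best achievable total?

Ranking by ratio (value/lb): sapphire brooch 291.00, ancient tome 242.00, ivory figurine 203.75.
Best packing: ivory figurine + gold chalice + sapphire brooch + amber amulet — 22 lb, 2213 total.
An exhaustive check of the 128 subsets confirms 2213.

2213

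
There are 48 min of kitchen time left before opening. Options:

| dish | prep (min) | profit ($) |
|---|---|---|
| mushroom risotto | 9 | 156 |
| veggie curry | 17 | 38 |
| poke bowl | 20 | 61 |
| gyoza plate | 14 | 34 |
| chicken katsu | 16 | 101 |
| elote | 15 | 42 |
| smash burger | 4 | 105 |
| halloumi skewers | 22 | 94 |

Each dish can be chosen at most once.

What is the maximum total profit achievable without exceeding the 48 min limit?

Mushroom risotto + chicken katsu + elote + smash burger uses 44 of the 48 min and totals 404.
Nothing else within 48 min beats 404.

404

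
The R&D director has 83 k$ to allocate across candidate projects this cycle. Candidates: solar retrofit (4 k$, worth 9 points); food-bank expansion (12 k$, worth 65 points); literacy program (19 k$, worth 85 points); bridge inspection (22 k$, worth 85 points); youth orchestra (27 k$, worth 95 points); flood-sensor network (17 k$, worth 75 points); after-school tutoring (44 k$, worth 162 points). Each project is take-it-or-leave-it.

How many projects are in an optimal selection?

4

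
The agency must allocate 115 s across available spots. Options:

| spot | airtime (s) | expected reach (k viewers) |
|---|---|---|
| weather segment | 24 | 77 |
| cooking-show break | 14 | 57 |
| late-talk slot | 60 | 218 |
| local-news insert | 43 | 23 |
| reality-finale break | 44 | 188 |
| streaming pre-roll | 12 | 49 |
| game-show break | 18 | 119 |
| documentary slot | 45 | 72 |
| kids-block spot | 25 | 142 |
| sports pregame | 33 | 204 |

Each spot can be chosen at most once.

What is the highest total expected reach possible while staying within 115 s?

Ranking by ratio (expected reach/s): game-show break 6.61, sports pregame 6.18, kids-block spot 5.68, reality-finale break 4.27.
Greedy by ratio would take cooking-show break + streaming pre-roll + game-show break + kids-block spot + sports pregame: 102 s used, total 571.
Dropping streaming pre-roll frees 12 s; slotting in weather segment (24 s) lifts the total to 599 at 114 s.
Next best is weather segment + streaming pre-roll + game-show break + kids-block spot + sports pregame at 591 (112 s) — short by 8.

599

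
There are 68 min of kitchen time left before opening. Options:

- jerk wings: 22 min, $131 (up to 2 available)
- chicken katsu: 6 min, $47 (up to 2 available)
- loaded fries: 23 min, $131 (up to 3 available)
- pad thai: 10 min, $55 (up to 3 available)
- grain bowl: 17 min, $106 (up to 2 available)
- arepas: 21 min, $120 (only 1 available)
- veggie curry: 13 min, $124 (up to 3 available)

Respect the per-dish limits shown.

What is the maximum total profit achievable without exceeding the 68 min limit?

Density check — veggie curry 9.54, chicken katsu 7.83, grain bowl 6.24 are the best per min.
Taking 2×chicken katsu + grain bowl + 3×veggie curry: 68 min used, 572 in profit.
No other feasible combination exceeds 572.

572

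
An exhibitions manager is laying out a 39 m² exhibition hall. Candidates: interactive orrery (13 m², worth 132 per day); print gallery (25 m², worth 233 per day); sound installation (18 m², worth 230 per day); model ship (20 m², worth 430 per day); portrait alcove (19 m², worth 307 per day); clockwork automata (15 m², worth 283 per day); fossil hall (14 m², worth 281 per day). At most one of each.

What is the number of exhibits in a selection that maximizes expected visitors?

2

Best achievable expected visitors is 737.
One optimal bundle: model ship + portrait alcove (39 m²).
Any selection reaching 737 contains exactly 2 exhibits.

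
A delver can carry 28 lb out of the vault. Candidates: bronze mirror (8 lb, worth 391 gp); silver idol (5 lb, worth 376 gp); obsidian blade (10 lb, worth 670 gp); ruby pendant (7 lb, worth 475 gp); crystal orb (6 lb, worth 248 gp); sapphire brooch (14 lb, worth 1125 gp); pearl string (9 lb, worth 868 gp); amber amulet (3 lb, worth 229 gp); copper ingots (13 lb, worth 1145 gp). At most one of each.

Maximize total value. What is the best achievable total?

A density-first pass picks pearl string + amber amulet + copper ingots — 2242 at 25 lb.
Replace amber amulet with silver idol: the trade gains 147 net, giving 2389 at 27 lb.
Nothing else within 28 lb beats 2389.

2389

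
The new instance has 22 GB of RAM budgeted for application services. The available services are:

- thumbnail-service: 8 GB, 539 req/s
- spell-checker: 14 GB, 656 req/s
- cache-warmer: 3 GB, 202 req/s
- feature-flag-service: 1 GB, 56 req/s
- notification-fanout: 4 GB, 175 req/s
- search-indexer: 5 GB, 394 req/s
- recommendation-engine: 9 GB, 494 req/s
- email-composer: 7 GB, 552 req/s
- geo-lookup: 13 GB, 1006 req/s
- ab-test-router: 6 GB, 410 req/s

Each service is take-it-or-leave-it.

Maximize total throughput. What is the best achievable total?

Taking the top-ratio services first gives cache-warmer + feature-flag-service + search-indexer + email-composer + ab-test-router for 1614 (22 GB).
Dropping email-composer and ab-test-router frees 13 GB; slotting in geo-lookup (13 GB) lifts the total to 1658 at 22 GB.

1658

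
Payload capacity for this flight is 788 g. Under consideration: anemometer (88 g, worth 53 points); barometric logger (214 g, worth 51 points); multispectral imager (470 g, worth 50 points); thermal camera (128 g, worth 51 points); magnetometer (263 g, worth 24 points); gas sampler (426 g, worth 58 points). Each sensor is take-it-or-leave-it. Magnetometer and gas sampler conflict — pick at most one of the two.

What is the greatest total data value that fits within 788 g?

179

Anemometer + barometric logger + thermal camera + magnetometer uses 693 of the 788 g and totals 179.
Nothing else feasible within 788 g beats 179.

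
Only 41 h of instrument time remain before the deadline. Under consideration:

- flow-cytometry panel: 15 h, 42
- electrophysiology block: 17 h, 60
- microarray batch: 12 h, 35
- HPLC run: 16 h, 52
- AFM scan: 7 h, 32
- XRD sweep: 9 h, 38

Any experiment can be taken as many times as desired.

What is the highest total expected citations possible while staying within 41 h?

178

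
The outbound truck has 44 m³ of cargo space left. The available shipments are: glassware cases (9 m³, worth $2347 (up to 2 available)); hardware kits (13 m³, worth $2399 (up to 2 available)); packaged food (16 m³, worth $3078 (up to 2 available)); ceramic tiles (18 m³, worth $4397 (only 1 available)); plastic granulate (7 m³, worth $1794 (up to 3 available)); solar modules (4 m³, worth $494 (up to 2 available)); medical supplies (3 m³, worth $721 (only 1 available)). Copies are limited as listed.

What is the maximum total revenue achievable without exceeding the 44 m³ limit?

Density check — glassware cases 260.78, plastic granulate 256.29, ceramic tiles 244.28 are the best per m³.
Filling by ratio: 2×glassware cases + 3×plastic granulate + medical supplies for 10797, with 2 m³ left unused.
The 16 m³ tied up in glassware cases and plastic granulate is better spent on ceramic tiles — total rises to 11053 (44 m³).
Nothing else within 44 m³ beats 11053.

11053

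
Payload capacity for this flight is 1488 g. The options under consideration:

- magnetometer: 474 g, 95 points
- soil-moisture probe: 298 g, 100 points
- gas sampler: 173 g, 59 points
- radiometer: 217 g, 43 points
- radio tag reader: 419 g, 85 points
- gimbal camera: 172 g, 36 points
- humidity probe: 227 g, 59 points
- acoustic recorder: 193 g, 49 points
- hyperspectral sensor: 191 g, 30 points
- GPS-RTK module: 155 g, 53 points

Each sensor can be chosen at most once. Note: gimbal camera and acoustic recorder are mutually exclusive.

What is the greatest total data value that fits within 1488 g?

405

Taking soil-moisture probe + gas sampler + radio tag reader + humidity probe + acoustic recorder + GPS-RTK module: 1465 g used, 405 in data value.
Every other selection either busts 1488 g or breaks a pairing rule or fails to beat 405.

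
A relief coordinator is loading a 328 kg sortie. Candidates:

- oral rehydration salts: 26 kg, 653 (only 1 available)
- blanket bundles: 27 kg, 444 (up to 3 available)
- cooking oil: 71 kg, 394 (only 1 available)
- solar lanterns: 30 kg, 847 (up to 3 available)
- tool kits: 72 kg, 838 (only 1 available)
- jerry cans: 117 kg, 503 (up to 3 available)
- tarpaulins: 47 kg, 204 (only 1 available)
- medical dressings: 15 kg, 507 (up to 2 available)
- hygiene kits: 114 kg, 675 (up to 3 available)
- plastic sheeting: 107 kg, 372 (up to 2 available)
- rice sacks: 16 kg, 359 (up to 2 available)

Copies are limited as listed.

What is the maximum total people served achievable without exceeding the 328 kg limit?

6737

The ratio heuristic lands on oral rehydration salts + 3×blanket bundles + 3×solar lanterns + tarpaulins + 2×medical dressings + 2×rice sacks (6462) but leaves 22 kg idle.
Dropping tarpaulins and rice sacks frees 63 kg; slotting in tool kits (72 kg) lifts the total to 6737 at 315 kg.
No other feasible combination exceeds 6737.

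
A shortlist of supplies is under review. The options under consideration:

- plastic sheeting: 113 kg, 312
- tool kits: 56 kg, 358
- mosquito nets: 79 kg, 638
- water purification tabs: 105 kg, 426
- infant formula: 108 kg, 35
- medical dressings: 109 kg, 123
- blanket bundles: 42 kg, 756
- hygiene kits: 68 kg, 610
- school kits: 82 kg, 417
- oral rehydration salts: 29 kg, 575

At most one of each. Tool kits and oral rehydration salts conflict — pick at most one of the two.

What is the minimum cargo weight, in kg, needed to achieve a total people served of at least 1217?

71

Minimise kg subject to total people served ≥ 1217.
blanket bundles + oral rehydration salts reaches 1331 using 71 kg.
Any bundle with less than 71 kg falls short of 1217.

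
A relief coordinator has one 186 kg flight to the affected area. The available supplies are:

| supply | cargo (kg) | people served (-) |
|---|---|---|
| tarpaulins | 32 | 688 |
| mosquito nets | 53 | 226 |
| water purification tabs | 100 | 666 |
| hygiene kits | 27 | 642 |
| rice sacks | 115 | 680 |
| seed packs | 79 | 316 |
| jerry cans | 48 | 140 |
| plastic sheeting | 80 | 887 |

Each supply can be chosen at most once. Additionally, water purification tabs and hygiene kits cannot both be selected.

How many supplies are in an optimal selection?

The maximum people served within 186 kg is 2217.
tarpaulins + hygiene kits + plastic sheeting hits 2217 at 139 kg.
Every optimal selection uses 3 supplies.

3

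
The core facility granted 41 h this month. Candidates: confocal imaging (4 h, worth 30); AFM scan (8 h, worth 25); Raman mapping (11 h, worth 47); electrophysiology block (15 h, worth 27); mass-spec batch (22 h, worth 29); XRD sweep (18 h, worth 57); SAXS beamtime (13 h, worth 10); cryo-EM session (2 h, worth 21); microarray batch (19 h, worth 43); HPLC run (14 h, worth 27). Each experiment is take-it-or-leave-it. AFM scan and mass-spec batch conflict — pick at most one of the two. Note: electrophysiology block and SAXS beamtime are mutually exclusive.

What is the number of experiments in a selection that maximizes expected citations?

4

Best achievable expected citations is 159.
One optimal bundle: confocal imaging + AFM scan + Raman mapping + XRD sweep (41 h).
Every optimal selection uses 4 experiments.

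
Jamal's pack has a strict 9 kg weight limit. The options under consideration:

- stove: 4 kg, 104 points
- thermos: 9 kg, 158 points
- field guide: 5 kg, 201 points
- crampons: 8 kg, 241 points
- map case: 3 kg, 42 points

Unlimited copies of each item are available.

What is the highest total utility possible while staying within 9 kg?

305

Stove + field guide uses 9 of the 9 kg and totals 305.
That's the maximum — no swap from here does better than 305.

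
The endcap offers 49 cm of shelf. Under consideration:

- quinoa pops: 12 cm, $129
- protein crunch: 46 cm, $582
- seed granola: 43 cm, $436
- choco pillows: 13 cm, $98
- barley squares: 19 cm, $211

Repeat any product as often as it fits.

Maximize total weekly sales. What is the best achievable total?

582

Taking protein crunch: 46 cm used, 582 in weekly sales.
No other feasible combination exceeds 582.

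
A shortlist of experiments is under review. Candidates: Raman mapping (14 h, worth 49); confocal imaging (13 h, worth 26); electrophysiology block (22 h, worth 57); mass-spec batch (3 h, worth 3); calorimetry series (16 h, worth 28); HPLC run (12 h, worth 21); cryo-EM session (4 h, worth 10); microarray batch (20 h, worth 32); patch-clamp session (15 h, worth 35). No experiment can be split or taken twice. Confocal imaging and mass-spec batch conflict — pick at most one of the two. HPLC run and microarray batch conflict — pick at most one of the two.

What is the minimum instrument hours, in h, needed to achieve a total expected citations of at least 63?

26

Look for the lowest-instrument combination reaching 63.
Raman mapping + HPLC run: 70 expected citations at 26 h.
No combination under 26 h hits 63.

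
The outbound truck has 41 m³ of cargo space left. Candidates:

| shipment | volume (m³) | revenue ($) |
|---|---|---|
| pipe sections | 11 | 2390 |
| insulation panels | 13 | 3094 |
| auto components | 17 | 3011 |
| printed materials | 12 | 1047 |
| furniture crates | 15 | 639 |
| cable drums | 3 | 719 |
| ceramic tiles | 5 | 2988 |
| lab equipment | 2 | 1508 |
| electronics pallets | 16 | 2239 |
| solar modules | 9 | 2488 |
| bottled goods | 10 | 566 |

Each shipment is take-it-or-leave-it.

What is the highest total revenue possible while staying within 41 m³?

12468

Filling by ratio: insulation panels + cable drums + ceramic tiles + lab equipment + solar modules for 10797, with 9 m³ left unused.
Replace cable drums with pipe sections: the trade gains 1671 net, giving 12468 at 40 m³.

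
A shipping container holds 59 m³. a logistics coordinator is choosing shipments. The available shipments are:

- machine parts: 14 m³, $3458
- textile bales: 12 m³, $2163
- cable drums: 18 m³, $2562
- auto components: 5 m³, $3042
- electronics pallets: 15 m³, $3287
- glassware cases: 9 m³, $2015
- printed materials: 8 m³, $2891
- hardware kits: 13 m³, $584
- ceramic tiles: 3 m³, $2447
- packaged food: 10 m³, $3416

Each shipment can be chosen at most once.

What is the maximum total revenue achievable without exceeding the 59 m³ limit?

Taking the top-ratio shipments first gives machine parts + auto components + glassware cases + printed materials + ceramic tiles + packaged food for 17269 (49 m³).
Replace glassware cases with electronics pallets: the trade gains 1272 net, giving 18541 at 55 m³.

18541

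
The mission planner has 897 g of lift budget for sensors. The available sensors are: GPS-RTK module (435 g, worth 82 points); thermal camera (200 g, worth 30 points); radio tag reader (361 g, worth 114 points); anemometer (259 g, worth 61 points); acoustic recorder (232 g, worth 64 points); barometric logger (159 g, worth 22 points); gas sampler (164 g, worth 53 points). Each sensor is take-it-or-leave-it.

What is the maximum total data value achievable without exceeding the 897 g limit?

239

Greedy by ratio would take radio tag reader + acoustic recorder + gas sampler: 757 g used, total 231.
The 164 g tied up in gas sampler is better spent on anemometer — total rises to 239 (852 g).
Every other selection either busts 897 g or fails to beat 239.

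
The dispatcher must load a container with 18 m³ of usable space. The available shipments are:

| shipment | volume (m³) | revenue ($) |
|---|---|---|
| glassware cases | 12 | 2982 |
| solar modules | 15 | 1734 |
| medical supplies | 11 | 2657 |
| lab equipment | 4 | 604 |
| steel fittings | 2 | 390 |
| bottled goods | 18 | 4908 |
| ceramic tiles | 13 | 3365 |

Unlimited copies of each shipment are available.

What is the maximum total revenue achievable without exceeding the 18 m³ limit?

4908

The ratio ordering already packs tightly: bottled goods, 18 m³, 4908.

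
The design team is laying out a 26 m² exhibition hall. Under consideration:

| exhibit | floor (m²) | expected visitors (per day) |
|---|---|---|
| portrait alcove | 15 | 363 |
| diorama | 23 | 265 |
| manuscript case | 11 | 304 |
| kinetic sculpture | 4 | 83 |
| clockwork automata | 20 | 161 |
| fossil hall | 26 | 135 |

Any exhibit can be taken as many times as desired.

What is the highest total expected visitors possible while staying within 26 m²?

691

Taking 2×manuscript case + kinetic sculpture: 26 m² used, 691 in expected visitors.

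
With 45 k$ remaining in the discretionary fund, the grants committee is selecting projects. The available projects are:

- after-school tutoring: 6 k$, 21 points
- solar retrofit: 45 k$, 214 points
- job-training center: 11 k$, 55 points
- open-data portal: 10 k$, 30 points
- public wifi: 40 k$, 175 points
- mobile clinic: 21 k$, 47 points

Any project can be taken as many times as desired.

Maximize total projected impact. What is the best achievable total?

220

4×job-training center uses 44 of the 45 k$ and totals 220.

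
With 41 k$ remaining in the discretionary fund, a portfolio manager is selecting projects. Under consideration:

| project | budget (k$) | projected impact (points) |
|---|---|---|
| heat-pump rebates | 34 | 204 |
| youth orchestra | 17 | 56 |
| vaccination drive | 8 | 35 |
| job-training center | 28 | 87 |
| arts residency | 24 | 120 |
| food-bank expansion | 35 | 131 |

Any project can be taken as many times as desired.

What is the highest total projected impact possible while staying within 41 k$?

204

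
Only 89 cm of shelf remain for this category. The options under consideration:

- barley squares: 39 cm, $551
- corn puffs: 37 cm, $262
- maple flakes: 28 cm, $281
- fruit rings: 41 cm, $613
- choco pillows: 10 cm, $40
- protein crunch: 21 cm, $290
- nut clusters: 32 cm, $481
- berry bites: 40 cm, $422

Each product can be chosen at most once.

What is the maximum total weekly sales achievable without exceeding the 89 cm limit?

1164

Greedy by ratio would take fruit rings + choco pillows + nut clusters: 83 cm used, total 1134.
The 42 cm tied up in choco pillows and nut clusters is better spent on barley squares — total rises to 1164 (80 cm).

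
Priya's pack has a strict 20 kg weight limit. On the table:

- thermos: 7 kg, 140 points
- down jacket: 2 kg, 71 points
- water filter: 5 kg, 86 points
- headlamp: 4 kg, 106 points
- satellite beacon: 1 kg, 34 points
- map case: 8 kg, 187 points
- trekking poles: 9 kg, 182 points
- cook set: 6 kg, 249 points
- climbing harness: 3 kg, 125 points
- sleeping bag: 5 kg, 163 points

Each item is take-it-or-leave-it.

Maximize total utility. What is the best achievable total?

714

Density check — climbing harness 41.67, cook set 41.50, down jacket 35.50, satellite beacon 34.00 are the best per kg.
Greedy by ratio would take down jacket + satellite beacon + cook set + climbing harness + sleeping bag: 17 kg used, total 642.
Dropping satellite beacon frees 1 kg; slotting in headlamp (4 kg) lifts the total to 714 at 20 kg.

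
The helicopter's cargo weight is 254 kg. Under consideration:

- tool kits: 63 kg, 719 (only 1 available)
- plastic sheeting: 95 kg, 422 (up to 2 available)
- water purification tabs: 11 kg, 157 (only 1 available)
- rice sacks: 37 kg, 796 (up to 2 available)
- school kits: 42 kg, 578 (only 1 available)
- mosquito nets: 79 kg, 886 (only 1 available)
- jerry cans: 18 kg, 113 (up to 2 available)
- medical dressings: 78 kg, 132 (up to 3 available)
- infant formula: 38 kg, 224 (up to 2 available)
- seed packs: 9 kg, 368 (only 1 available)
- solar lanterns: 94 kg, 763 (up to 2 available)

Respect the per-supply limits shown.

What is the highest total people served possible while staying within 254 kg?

3835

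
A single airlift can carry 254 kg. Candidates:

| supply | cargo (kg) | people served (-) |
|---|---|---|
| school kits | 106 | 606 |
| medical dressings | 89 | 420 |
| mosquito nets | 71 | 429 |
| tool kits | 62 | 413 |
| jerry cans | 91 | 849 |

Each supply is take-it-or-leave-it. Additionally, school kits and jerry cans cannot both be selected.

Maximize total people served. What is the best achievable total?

1698

Taking the top-ratio supplies first gives mosquito nets + tool kits + jerry cans for 1691 (224 kg).
Dropping tool kits frees 62 kg; slotting in medical dressings (89 kg) lifts the total to 1698 at 251 kg.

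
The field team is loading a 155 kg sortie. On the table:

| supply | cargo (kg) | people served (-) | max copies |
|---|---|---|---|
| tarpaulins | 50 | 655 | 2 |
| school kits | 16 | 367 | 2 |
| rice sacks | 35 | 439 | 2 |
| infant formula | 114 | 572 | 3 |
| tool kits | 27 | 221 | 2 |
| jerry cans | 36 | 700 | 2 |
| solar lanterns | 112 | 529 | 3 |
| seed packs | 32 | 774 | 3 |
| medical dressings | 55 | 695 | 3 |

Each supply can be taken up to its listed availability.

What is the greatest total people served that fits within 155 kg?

3389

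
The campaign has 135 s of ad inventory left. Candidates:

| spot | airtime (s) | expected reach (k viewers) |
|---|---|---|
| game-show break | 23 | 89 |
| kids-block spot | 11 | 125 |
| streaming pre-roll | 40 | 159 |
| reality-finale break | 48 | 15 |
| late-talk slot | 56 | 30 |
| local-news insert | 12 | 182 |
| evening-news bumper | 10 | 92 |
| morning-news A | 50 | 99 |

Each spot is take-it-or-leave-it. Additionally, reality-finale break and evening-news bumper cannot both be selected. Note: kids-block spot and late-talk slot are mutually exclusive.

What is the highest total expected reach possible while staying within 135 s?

Density check — local-news insert 15.17, kids-block spot 11.36, evening-news bumper 9.20, streaming pre-roll 3.98 are the best per s.
Greedy by ratio would take game-show break + kids-block spot + streaming pre-roll + local-news insert + evening-news bumper: 96 s used, total 647.
Dropping game-show break frees 23 s; slotting in morning-news A (50 s) lifts the total to 657 at 123 s.
Runner-up game-show break + kids-block spot + streaming pre-roll + local-news insert + evening-news bumper tops out at 647.

657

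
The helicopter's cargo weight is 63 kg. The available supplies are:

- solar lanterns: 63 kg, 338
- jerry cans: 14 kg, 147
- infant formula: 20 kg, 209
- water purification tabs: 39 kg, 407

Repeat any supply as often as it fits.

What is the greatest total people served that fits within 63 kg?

Greedy by ratio would take 4×jerry cans: 56 kg used, total 588.
Dropping jerry cans frees 14 kg; slotting in infant formula (20 kg) lifts the total to 650 at 62 kg.

650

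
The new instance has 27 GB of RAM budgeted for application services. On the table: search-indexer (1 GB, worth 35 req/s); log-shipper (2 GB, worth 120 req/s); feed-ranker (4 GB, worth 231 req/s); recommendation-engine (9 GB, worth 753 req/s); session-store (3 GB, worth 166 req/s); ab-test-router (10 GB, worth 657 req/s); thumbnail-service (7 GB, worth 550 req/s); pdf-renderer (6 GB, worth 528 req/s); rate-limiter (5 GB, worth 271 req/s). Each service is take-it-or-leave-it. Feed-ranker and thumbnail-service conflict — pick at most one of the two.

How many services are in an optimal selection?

Best achievable throughput is 2117.
For example log-shipper + recommendation-engine + session-store + thumbnail-service + pdf-renderer achieves it, using 27 GB.
Any selection reaching 2117 contains exactly 5 services.

5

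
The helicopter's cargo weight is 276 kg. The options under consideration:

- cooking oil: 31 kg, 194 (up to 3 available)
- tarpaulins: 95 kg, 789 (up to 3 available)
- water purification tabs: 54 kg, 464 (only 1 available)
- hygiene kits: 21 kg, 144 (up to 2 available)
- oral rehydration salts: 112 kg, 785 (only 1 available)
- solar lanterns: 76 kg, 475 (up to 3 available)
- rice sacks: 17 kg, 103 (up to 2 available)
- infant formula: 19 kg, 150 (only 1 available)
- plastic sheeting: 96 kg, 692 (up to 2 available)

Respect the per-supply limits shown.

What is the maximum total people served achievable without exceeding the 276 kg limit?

Taking the top-ratio supplies first gives 2×tarpaulins + water purification tabs + infant formula for 2192 (263 kg).
Replace infant formula with cooking oil: the trade gains 44 net, giving 2236 at 275 kg.
Nothing else within 276 kg beats 2236.

2236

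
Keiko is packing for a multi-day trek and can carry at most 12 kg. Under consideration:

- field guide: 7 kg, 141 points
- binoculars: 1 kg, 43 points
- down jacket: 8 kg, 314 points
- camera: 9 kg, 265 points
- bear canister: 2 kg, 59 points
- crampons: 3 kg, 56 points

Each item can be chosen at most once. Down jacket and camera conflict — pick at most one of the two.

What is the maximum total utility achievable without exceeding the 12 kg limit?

416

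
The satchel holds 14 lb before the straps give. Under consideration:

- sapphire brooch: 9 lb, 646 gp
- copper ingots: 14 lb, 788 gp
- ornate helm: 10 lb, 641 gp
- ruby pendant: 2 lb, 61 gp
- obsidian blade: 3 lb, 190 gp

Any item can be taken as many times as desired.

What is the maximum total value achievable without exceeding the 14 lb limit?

897

By value per lb: sapphire brooch 71.78, ornate helm 64.10, obsidian blade 63.33 lead.
The ratio ordering already packs tightly: sapphire brooch + ruby pendant + obsidian blade, 14 lb, 897.
Nothing else within 14 lb beats 897.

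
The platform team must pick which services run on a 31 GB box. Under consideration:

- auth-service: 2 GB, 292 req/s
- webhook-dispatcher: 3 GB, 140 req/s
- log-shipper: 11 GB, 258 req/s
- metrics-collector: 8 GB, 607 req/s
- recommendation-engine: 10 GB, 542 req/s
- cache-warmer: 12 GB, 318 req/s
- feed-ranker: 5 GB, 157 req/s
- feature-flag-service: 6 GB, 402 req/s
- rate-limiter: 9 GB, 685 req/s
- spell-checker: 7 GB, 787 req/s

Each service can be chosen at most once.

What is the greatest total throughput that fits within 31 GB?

2528

The ratio heuristic lands on auth-service + webhook-dispatcher + metrics-collector + rate-limiter + spell-checker (2511) but leaves 2 GB idle.
Dropping webhook-dispatcher frees 3 GB; slotting in feed-ranker (5 GB) lifts the total to 2528 at 31 GB.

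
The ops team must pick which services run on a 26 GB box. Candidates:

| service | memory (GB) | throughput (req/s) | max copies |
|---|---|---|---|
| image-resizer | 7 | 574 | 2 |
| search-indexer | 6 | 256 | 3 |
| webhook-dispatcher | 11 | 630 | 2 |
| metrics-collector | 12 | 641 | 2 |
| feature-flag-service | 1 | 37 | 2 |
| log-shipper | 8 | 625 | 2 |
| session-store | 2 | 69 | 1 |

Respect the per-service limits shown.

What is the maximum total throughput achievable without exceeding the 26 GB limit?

1930

By throughput per GB: image-resizer 82.00, log-shipper 78.12, webhook-dispatcher 57.27 lead.
Greedy by ratio would take 2×image-resizer + 2×feature-flag-service + log-shipper + session-store: 26 GB used, total 1916.
Replace image-resizer and feature-flag-service with log-shipper: the trade gains 14 net, giving 1930 at 26 GB.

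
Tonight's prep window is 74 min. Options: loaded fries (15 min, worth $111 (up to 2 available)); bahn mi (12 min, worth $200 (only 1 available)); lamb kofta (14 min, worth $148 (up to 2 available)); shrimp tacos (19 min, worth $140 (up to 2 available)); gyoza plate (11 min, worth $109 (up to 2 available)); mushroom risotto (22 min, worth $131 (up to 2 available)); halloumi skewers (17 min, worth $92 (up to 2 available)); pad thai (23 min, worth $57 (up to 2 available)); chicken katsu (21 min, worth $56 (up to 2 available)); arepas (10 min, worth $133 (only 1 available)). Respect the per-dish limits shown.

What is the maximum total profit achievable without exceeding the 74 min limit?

Taking bahn mi + 2×lamb kofta + 2×gyoza plate + arepas: 72 min used, 847 in profit.

847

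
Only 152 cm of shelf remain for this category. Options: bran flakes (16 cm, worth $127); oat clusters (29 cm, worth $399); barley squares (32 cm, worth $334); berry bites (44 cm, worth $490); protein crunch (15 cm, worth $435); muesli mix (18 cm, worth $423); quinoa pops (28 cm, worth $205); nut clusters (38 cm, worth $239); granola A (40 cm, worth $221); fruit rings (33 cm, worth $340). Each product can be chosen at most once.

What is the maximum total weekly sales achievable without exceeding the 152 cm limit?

2087

Taking the top-ratio products first gives oat clusters + barley squares + berry bites + protein crunch + muesli mix for 2081 (138 cm).
The 32 cm tied up in barley squares is better spent on fruit rings — total rises to 2087 (139 cm).
Runner-up oat clusters + barley squares + berry bites + protein crunch + muesli mix tops out at 2081.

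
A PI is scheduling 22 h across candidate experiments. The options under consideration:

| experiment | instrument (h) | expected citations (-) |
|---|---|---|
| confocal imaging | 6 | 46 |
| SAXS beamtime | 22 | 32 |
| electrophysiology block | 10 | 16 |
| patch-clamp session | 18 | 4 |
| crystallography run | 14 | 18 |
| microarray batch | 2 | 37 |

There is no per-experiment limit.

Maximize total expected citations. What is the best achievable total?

407

The ratio ordering already packs tightly: 11×microarray batch, 22 h, 407.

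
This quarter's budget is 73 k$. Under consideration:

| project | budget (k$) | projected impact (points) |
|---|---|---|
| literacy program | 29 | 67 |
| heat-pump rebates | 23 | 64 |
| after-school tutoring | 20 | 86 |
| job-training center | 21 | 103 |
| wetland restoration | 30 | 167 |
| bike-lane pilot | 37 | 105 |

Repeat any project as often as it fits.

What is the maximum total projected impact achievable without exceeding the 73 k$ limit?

Filling by ratio: 2×wetland restoration for 334, with 13 k$ left unused.
The 30 k$ tied up in wetland restoration is better spent on 2×job-training center — total rises to 373 (72 k$).
That's the maximum — no swap from here does better than 373.

373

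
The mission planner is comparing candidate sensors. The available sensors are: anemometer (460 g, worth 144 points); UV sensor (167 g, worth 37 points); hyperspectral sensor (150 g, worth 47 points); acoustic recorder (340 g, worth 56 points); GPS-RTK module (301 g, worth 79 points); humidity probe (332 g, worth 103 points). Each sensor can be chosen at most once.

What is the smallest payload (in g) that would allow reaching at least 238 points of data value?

792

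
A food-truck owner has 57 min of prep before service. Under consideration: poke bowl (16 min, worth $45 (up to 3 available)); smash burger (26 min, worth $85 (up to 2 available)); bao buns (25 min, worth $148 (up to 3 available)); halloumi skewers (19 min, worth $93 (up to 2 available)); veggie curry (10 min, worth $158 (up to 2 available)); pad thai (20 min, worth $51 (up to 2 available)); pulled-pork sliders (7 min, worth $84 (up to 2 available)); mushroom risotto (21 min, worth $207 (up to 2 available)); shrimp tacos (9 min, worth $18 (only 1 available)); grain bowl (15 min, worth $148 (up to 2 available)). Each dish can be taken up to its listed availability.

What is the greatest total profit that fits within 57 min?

696

The ratio heuristic lands on 2×veggie curry + 2×pulled-pork sliders + grain bowl (632) but leaves 8 min idle.
Replace pulled-pork sliders with grain bowl: the trade gains 64 net, giving 696 at 57 min.
Nothing else within 57 min beats 696.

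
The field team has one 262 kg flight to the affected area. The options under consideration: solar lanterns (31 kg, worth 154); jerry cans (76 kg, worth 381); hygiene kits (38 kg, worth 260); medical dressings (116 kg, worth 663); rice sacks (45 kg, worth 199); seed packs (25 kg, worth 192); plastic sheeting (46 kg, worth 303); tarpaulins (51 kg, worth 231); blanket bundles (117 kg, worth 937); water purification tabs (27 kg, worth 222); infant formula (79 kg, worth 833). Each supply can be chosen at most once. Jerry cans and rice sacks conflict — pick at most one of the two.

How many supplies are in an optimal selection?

4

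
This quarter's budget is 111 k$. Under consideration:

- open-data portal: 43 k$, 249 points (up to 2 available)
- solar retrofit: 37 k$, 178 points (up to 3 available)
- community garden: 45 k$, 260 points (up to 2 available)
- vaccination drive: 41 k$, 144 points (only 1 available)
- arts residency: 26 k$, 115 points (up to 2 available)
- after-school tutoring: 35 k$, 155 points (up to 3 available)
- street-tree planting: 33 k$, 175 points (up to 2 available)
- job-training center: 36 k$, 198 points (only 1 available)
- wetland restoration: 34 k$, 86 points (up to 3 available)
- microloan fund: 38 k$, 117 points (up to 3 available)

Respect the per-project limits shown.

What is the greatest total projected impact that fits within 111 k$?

610

Ranking by ratio (projected impact/k$): open-data portal 5.79, community garden 5.78, job-training center 5.50.
Greedy by ratio would take 2×open-data portal: 86 k$ used, total 498.
Dropping 2×open-data portal frees 86 k$; slotting in community garden + 2×street-tree planting (111 k$) lifts the total to 610 at 111 k$.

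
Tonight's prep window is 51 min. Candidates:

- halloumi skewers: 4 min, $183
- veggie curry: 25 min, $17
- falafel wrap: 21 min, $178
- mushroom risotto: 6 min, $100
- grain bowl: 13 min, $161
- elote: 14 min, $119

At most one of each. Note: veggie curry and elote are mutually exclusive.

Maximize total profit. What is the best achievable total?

622

By profit per min: halloumi skewers 45.75, mushroom risotto 16.67, grain bowl 12.38, elote 8.50 lead.
Filling by ratio: halloumi skewers + mushroom risotto + grain bowl + elote for 563, with 14 min left unused.
The 14 min tied up in elote is better spent on falafel wrap — total rises to 622 (44 min).
That's the maximum — no feasible swap from here does better than 622.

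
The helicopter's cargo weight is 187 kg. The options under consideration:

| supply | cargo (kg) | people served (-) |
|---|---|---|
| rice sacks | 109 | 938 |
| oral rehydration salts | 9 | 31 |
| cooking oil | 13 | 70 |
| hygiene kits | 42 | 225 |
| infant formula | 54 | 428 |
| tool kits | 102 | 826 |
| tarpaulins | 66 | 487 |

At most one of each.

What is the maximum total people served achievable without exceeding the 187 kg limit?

1467

By people served per kg: rice sacks 8.61, tool kits 8.10, infant formula 7.93, tarpaulins 7.38 lead.
The ratio ordering already packs tightly: rice sacks + oral rehydration salts + cooking oil + infant formula, 185 kg, 1467.
No other feasible combination exceeds 1467.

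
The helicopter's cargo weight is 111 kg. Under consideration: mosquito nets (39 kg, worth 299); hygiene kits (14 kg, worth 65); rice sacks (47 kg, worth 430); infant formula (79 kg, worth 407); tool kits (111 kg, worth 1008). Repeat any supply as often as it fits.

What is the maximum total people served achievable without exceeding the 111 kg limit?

By people served per kg: rice sacks 9.15, tool kits 9.08, mosquito nets 7.67, infant formula 5.15 lead.
Greedy by ratio would take hygiene kits + 2×rice sacks: 108 kg used, total 925.
The 108 kg tied up in hygiene kits and 2×rice sacks is better spent on tool kits — total rises to 1008 (111 kg).
Nothing else within 111 kg beats 1008.

1008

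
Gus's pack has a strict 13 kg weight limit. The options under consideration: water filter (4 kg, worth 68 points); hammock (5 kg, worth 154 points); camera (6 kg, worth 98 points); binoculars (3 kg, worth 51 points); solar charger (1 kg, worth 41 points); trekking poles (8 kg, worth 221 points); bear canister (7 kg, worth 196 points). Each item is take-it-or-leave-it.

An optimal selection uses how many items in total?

3

Optimal total is 391.
hammock + solar charger + bear canister hits 391 at 13 kg.
Any selection reaching 391 contains exactly 3 items.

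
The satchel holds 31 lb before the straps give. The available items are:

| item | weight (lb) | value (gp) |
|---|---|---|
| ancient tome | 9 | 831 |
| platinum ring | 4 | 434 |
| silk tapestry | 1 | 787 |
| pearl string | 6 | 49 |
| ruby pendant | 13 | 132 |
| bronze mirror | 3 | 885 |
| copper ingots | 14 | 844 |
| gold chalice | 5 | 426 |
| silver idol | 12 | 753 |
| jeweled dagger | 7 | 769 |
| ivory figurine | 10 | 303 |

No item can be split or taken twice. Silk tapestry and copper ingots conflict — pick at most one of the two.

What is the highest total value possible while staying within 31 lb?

Ranking by ratio (value/lb): silk tapestry 787.00, bronze mirror 295.00, jeweled dagger 109.86.
Ancient tome + platinum ring + silk tapestry + bronze mirror + gold chalice + jeweled dagger uses 29 of the 31 lb and totals 4132.
Next best is ancient tome + platinum ring + silk tapestry + pearl string + bronze mirror + jeweled dagger at 3755 (30 lb) — short by 377.

4132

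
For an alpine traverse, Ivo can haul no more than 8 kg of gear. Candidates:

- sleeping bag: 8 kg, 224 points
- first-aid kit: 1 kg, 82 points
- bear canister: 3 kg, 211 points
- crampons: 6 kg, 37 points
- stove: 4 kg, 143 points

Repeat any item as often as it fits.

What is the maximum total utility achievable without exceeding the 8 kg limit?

656

The ratio ordering already packs tightly: 8×first-aid kit, 8 kg, 656.
Nothing else within 8 kg beats 656.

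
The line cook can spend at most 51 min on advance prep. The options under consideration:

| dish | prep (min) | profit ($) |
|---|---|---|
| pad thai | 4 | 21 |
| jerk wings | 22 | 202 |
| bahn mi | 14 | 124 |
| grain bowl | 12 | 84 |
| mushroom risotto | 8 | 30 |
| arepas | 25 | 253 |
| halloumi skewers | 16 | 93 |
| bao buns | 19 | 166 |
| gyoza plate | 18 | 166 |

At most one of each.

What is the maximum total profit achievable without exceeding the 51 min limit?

476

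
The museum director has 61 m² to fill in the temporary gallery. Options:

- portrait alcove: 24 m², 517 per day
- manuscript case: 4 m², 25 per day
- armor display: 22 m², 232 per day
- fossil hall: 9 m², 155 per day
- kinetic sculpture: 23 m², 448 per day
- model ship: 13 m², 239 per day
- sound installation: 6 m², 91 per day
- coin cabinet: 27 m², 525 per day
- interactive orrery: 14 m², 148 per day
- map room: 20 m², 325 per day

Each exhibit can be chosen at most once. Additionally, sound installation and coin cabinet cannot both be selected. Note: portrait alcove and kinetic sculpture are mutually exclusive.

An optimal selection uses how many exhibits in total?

The maximum expected visitors within 61 m² is 1197.
One optimal bundle: portrait alcove + fossil hall + coin cabinet (60 m²).
Every optimal selection uses 3 exhibits.

3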